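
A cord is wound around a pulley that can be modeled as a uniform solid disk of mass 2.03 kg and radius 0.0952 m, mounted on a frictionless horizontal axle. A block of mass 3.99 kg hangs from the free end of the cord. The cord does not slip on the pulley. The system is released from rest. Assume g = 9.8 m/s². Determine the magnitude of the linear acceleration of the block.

I = ½MR² = (1/2)(2.03)(0.0952)² = 0.009199 kg·m².
Block: mg − T = ma. Pulley: TR = Iα. No-slip: a = αR, so T = (I/R²)a = 1.015·a.
Then mg = (m + 1.015)a, so a = (3.99)(9.8)/(3.99 + 1.015) = 7.813 m/s².

a ≈ 7.81 m/s²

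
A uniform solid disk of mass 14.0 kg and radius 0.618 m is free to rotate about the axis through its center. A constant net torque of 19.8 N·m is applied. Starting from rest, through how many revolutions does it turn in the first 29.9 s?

I = ½MR² = (1/2)(14.0)(0.618)² = 2.673 kg·m².
α = τ/I = 19.8/2.673 = 7.406 rad/s².
θ = ½αt² = ½(7.406)(29.9)² = 3311 rad.
Revolutions = θ/(2π) = 526.9.

≈ 527 revolutions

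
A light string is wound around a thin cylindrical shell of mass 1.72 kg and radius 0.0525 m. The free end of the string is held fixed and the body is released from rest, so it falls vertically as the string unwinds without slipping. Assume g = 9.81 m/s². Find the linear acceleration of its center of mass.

a ≈ 4.91 m/s²

Translation: Mg − T = Ma. Rotation about the center: TR = Iα with I = MR².
With a = αR: T = (I/R²)a = M a, so Mg = (1 + 1.000)Ma.
a = g/(1 + 1.000) = 9.81/2.000 = 4.905 m/s².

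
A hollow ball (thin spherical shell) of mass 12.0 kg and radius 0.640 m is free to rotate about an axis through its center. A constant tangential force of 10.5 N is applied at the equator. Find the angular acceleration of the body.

α ≈ 2.05 rad/s²

I = (2/3)MR² = (2/3)(12.0)(0.640)² = 3.277 kg·m².
τ = F R = (10.5)(0.640) = 6.720 N·m.
Newton's second law for rotation, τ = Iα, gives α = τ/I = 6.720/3.277 = 2.051 rad/s².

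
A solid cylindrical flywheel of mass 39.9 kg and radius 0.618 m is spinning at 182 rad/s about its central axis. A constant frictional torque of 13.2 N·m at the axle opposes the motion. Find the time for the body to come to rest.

t ≈ 105 s

I = ½MR² = (1/2)(39.9)(0.618)² = 7.619 kg·m².
The net torque has magnitude 13.2 N·m, opposing ω.
|α| = τ/I = 13.20/7.619 = 1.732 rad/s² (deceleration).
0 = ω₀ − |α|t ⇒ t = ω₀/|α| = 182/1.732 = 105.1 s.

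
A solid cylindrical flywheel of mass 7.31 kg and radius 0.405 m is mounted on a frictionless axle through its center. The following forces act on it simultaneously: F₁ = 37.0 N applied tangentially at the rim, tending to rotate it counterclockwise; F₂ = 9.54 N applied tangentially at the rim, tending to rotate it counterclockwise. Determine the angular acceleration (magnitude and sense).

I = ½MR² = (1/2)(7.31)(0.405)² = 0.5995 kg·m².
Taking counterclockwise as positive: τ₁ = +(37.0)(0.405) = +14.99 N·m; τ₂ = +(9.54)(0.405) = +3.864 N·m.
Net torque τ = 18.85 N·m.
α = τ/I = 18.85/0.5995 = 31.44 rad/s².

α ≈ 31.4 rad/s², counterclockwise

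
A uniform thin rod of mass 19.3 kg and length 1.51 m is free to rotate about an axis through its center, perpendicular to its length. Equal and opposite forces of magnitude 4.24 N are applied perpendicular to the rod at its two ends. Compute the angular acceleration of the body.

α ≈ 1.75 rad/s²

I = (1/12)ML² = (1/12)(19.3)(1.51)² = 3.667 kg·m².
The couple gives τ = F·(L/2) + F·(L/2) = F L = (4.24)(1.51) = 6.402 N·m.
From τ = Iα: α = 6.402/3.667 = 1.746 rad/s².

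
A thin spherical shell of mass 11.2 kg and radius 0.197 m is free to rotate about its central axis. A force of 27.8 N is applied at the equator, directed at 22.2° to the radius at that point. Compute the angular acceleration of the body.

α ≈ 7.14 rad/s²

I = (2/3)MR² = (2/3)(11.2)(0.197)² = 0.2898 kg·m².
Only the tangential component produces torque: τ = F R sinθ = (27.8)(0.197) sin 22.2° = 2.069 N·m.
Newton's second law for rotation, τ = Iα, gives α = τ/I = 2.069/0.2898 = 7.141 rad/s².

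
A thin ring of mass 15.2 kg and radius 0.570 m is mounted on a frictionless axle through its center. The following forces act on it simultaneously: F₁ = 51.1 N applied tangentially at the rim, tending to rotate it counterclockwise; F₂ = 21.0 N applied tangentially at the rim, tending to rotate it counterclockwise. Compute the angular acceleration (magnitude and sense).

I = MR² = (15.2)(0.570)² = 4.938 kg·m².
Taking counterclockwise as positive: τ₁ = +(51.1)(0.570) = +29.13 N·m; τ₂ = +(21.0)(0.570) = +11.97 N·m.
Net torque τ = 41.10 N·m.
α = τ/I = 41.10/4.938 = 8.322 rad/s².

α ≈ 8.32 rad/s², counterclockwise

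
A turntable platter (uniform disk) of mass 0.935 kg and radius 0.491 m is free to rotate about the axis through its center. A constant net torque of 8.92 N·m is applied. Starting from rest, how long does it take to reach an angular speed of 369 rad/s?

I = ½MR² = (1/2)(0.935)(0.491)² = 0.1127 kg·m².
α = τ/I = 8.92/0.1127 = 79.14 rad/s².
ω = αt ⇒ t = ω/α = 369/79.14 = 4.662 s.

t ≈ 4.66 s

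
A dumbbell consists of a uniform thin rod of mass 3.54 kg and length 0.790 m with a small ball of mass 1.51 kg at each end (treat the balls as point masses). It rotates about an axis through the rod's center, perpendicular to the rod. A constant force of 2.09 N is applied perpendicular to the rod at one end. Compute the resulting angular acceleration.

α ≈ 1.26 rad/s²

I_rod = (1/12)ML² = (1/12)(3.54)(0.790)² = 0.1841 kg·m².
I_balls = 2·m·(L/2)² = 2(1.51)(0.3950)² = 0.4712 kg·m².
Total I = 0.6553 kg·m².
τ = F·(L/2) = (2.09)(0.395) = 0.8256 N·m.
α = τ/I = 0.8256/0.6553 = 1.260 rad/s².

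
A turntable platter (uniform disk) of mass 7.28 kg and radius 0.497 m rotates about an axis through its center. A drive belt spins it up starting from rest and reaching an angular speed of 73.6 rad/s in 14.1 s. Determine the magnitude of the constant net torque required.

τ ≈ 4.69 N·m

I = ½MR² = (1/2)(7.28)(0.497)² = 0.8991 kg·m².
α = Δω/Δt = (73.6 − 0)/14.1 = 5.220 rad/s².
τ = Iα = (0.8991)(5.220) = 4.693 N·m.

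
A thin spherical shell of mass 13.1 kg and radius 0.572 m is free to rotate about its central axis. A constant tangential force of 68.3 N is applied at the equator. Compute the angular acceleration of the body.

I = (2/3)MR² = (2/3)(13.1)(0.572)² = 2.857 kg·m².
τ = F R = (68.3)(0.572) = 39.07 N·m.
Newton's second law for rotation, τ = Iα, gives α = τ/I = 39.07/2.857 = 13.67 rad/s².

α ≈ 13.7 rad/s²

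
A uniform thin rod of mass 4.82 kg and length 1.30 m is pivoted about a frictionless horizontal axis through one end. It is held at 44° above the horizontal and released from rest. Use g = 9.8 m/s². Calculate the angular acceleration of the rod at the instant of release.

α ≈ 8.13 rad/s²

About the pivot, I = (1/3)ML² = (1/3)(4.82)(1.30)² = 2.715 kg·m².
The weight acts at the center, a distance L/2 = 0.6500 m from the pivot; τ = Mg(L/2) cos 44° = 22.09 N·m.
α = τ/I = 22.09/2.715 = 8.134 rad/s².
(Equivalently α = (3g/(2L)) cos 44° = 8.134 rad/s².)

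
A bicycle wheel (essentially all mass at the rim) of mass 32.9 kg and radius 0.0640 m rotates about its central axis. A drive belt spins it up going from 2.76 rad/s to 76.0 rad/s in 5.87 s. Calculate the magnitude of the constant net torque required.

τ ≈ 1.68 N·m

I = MR² = (32.9)(0.0640)² = 0.1348 kg·m².
α = Δω/Δt = (76.0 − 2.76)/5.87 = 12.48 rad/s².
τ = Iα = (0.1348)(12.48) = 1.681 N·m.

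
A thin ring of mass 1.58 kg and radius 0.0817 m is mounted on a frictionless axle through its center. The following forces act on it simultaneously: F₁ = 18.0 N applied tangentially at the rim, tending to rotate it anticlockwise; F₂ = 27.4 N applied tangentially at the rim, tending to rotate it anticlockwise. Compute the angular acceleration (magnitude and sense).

I = MR² = (1.58)(0.0817)² = 0.01055 kg·m².
Taking anticlockwise as positive: τ₁ = +(18.0)(0.0817) = +1.471 N·m; τ₂ = +(27.4)(0.0817) = +2.239 N·m.
Net torque τ = 3.709 N·m.
α = τ/I = 3.709/0.01055 = 351.7 rad/s².

α ≈ 352 rad/s², anticlockwise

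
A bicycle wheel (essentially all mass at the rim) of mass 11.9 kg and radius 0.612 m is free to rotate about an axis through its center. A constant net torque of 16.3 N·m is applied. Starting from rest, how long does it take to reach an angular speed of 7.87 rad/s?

t ≈ 2.15 s

I = MR² = (11.9)(0.612)² = 4.457 kg·m².
α = τ/I = 16.3/4.457 = 3.657 rad/s².
ω = αt ⇒ t = ω/α = 7.87/3.657 = 2.152 s.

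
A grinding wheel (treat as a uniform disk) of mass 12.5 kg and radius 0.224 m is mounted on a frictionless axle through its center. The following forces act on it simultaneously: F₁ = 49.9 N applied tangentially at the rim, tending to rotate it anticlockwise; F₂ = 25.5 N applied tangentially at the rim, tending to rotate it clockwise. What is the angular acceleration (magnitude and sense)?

α ≈ 17.4 rad/s², anticlockwise

I = ½MR² = (1/2)(12.5)(0.224)² = 0.3136 kg·m².
Taking anticlockwise as positive: τ₁ = +(49.9)(0.224) = +11.18 N·m; τ₂ = −(25.5)(0.224) = −5.712 N·m.
Net torque τ = 5.466 N·m.
α = τ/I = 5.466/0.3136 = 17.43 rad/s².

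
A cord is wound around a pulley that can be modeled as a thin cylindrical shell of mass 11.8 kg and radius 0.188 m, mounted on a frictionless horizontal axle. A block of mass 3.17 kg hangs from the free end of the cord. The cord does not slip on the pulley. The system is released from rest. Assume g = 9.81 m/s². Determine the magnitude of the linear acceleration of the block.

a ≈ 2.08 m/s²

I = MR² = (11.8)(0.188)² = 0.4171 kg·m².
Block: mg − T = ma. Pulley: TR = Iα. No-slip: a = αR, so T = (I/R²)a = 11.80·a.
Then mg = (m + 11.80)a, so a = (3.17)(9.81)/(3.17 + 11.80) = 2.077 m/s².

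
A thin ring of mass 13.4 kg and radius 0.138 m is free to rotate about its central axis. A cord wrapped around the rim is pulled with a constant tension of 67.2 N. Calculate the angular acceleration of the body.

α ≈ 36.3 rad/s²

I = MR² = (13.4)(0.138)² = 0.2552 kg·m².
τ = F R = (67.2)(0.138) = 9.274 N·m.
Newton's second law for rotation, τ = Iα, gives α = τ/I = 9.274/0.2552 = 36.34 rad/s².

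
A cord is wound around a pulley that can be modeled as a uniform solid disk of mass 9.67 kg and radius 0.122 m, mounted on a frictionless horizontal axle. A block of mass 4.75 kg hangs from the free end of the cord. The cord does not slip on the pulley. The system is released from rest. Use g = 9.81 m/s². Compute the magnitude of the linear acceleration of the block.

I = ½MR² = (1/2)(9.67)(0.122)² = 0.07196 kg·m².
Block: mg − T = ma. Pulley: TR = Iα. No-slip: a = αR, so T = (I/R²)a = 4.835·a.
Then mg = (m + 4.835)a, so a = (4.75)(9.81)/(4.75 + 4.835) = 4.862 m/s².

a ≈ 4.86 m/s²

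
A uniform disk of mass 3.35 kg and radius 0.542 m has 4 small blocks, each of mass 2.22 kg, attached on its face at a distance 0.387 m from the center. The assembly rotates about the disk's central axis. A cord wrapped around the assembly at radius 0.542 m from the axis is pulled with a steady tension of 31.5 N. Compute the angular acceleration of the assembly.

I_disk = ½MR² = ½(3.35)(0.542)² = 0.4921 kg·m².
I_blocks = 4·m·r² = 4(2.22)(0.387)² = 1.330 kg·m².
Total I = 1.822 kg·m².
τ = F r = (31.5)(0.542) = 17.07 N·m.
α = τ/I = 17.07/1.822 = 9.370 rad/s².

α ≈ 9.37 rad/s²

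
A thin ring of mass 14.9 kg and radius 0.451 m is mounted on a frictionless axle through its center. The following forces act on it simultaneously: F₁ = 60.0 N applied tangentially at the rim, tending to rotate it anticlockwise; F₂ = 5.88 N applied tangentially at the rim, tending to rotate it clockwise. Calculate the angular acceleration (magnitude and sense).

I = MR² = (14.9)(0.451)² = 3.031 kg·m².
Taking anticlockwise as positive: τ₁ = +(60.0)(0.451) = +27.06 N·m; τ₂ = −(5.88)(0.451) = −2.652 N·m.
Net torque τ = 24.41 N·m.
α = τ/I = 24.41/3.031 = 8.054 rad/s².

α ≈ 8.05 rad/s², anticlockwise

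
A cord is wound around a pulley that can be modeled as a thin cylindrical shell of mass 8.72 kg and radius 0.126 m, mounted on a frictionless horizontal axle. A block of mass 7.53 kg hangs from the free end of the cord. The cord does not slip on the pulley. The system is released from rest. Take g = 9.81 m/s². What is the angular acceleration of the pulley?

I = MR² = (8.72)(0.126)² = 0.1384 kg·m².
Block: mg − T = ma. Pulley: TR = Iα. No-slip: a = αR, so T = (I/R²)a = 8.720·a.
Then mg = (m + 8.720)a, so a = (7.53)(9.81)/(7.53 + 8.720) = 4.546 m/s².
α = a/R = 4.546/0.126 = 36.08 rad/s².

α ≈ 36.1 rad/s²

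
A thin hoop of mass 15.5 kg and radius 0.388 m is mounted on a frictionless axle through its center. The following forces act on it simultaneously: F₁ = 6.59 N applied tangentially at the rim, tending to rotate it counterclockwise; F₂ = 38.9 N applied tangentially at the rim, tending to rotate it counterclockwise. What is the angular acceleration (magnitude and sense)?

α ≈ 7.56 rad/s², counterclockwise

I = MR² = (15.5)(0.388)² = 2.333 kg·m².
Taking counterclockwise as positive: τ₁ = +(6.59)(0.388) = +2.557 N·m; τ₂ = +(38.9)(0.388) = +15.09 N·m.
Net torque τ = 17.65 N·m.
α = τ/I = 17.65/2.333 = 7.564 rad/s².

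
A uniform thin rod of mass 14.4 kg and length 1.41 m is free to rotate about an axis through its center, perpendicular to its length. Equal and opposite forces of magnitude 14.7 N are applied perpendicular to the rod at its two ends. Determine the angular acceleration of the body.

α ≈ 8.69 rad/s²

I = (1/12)ML² = (1/12)(14.4)(1.41)² = 2.386 kg·m².
The couple gives τ = F·(L/2) + F·(L/2) = F L = (14.7)(1.41) = 20.73 N·m.
From τ = Iα: α = 20.73/2.386 = 8.688 rad/s².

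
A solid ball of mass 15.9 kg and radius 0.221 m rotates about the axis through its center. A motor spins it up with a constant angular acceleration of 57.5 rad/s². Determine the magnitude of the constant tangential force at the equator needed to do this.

I = (2/5)MR² = (2/5)(15.9)(0.221)² = 0.3106 kg·m².
The required torque is τ = Iα = (0.3106)(57.50) = 17.86 N·m.
A tangential force at the equator gives τ = FR, so F = τ/R = 17.86/0.221 = 80.82 N.

F ≈ 80.8 N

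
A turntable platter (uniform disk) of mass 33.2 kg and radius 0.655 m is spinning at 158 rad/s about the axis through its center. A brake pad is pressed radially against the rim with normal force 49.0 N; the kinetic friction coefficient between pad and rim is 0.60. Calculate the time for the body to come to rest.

t ≈ 58.4 s

I = ½MR² = (1/2)(33.2)(0.655)² = 7.122 kg·m².
Friction force f = μN = (0.60)(49.0) = 29.40 N at the rim; torque magnitude τ = fR = 19.26 N·m, opposing ω.
|α| = τ/I = 19.26/7.122 = 2.704 rad/s² (deceleration).
0 = ω₀ − |α|t ⇒ t = ω₀/|α| = 158/2.704 = 58.43 s.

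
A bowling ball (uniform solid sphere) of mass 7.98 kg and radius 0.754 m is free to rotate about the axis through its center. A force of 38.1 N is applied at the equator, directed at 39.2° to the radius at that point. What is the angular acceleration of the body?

α ≈ 10.0 rad/s²

I = (2/5)MR² = (2/5)(7.98)(0.754)² = 1.815 kg·m².
Only the tangential component produces torque: τ = F R sinθ = (38.1)(0.754) sin 39.2° = 18.16 N·m.
From τ = Iα: α = 18.16/1.815 = 10.01 rad/s².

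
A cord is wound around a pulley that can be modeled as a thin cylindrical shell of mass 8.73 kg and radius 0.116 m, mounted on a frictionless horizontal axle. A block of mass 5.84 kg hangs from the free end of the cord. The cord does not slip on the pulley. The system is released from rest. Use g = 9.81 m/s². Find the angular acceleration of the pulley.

α ≈ 33.9 rad/s²

I = MR² = (8.73)(0.116)² = 0.1175 kg·m².
Block: mg − T = ma. Pulley: TR = Iα. No-slip: a = αR, so T = (I/R²)a = 8.730·a.
Then mg = (m + 8.730)a, so a = (5.84)(9.81)/(5.84 + 8.730) = 3.932 m/s².
α = a/R = 3.932/0.116 = 33.90 rad/s².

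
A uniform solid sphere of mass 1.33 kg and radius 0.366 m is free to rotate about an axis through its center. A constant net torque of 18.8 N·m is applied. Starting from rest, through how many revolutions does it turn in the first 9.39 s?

I = (2/5)MR² = (2/5)(1.33)(0.366)² = 0.07126 kg·m².
α = τ/I = 18.8/0.07126 = 263.8 rad/s².
θ = ½αt² = ½(263.8)(9.39)² = 11630 rad.
Revolutions = θ/(2π) = 1851.

≈ 1850 revolutions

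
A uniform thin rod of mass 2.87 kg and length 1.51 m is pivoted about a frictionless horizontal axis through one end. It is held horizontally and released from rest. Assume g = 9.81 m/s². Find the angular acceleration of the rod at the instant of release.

α ≈ 9.75 rad/s²

About the pivot, I = (1/3)ML² = (1/3)(2.87)(1.51)² = 2.181 kg·m².
The weight acts at the center, a distance L/2 = 0.7550 m from the pivot; τ = Mg(L/2) = 21.26 N·m.
α = τ/I = 21.26/2.181 = 9.745 rad/s².
(Equivalently α = (3g/(2L)) = 9.745 rad/s².)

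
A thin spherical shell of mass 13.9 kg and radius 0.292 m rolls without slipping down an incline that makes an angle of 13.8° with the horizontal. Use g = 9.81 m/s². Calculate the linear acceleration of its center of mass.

a ≈ 1.40 m/s²

Translation along the incline: Mg sinθ − f = Ma.
Rotation about the center: fR = Iα with I = (2/3)MR². No-slip gives a = αR, so f = (I/R²)a = (2/3)M a.
Substituting: Mg sinθ = (1 + 0.6667)Ma, so a = g sinθ/(1 + 0.6667) = (9.81) sin 13.8° / 1.667 = 1.404 m/s².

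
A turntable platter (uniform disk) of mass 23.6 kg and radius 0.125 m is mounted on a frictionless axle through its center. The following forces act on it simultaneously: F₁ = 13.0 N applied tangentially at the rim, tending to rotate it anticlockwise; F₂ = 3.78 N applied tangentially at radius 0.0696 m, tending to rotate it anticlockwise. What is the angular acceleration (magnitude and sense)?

I = ½MR² = (1/2)(23.6)(0.125)² = 0.1844 kg·m².
Taking anticlockwise as positive: τ₁ = +(13.0)(0.125) = +1.625 N·m; τ₂ = +(3.78)(0.0696) = +0.2631 N·m.
Net torque τ = 1.888 N·m.
α = τ/I = 1.888/0.1844 = 10.24 rad/s².

α ≈ 10.2 rad/s², anticlockwise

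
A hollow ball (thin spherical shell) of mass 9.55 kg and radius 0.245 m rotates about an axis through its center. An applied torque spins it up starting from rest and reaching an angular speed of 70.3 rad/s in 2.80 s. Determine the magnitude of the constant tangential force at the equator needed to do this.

F ≈ 39.2 N

I = (2/3)MR² = (2/3)(9.55)(0.245)² = 0.3822 kg·m².
α = Δω/Δt = (70.3 − 0)/2.80 = 25.11 rad/s².
The required torque is τ = Iα = (0.3822)(25.11) = 9.595 N·m.
A tangential force at the equator gives τ = FR, so F = τ/R = 9.595/0.245 = 39.16 N.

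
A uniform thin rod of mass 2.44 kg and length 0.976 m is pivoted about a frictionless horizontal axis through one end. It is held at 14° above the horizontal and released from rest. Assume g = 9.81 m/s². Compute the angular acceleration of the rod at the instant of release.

α ≈ 14.6 rad/s²

About the pivot, I = (1/3)ML² = (1/3)(2.44)(0.976)² = 0.7748 kg·m².
The weight acts at the center, a distance L/2 = 0.4880 m from the pivot; τ = Mg(L/2) cos 14° = 11.33 N·m.
α = τ/I = 11.33/0.7748 = 14.63 rad/s².
(Equivalently α = (3g/(2L)) cos 14° = 14.63 rad/s².)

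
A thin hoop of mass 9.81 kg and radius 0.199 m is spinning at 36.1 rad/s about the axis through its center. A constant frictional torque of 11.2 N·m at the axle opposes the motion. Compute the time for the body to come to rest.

I = MR² = (9.81)(0.199)² = 0.3885 kg·m².
The net torque has magnitude 11.2 N·m, opposing ω.
|α| = τ/I = 11.20/0.3885 = 28.83 rad/s² (deceleration).
0 = ω₀ − |α|t ⇒ t = ω₀/|α| = 36.1/28.83 = 1.252 s.

t ≈ 1.25 s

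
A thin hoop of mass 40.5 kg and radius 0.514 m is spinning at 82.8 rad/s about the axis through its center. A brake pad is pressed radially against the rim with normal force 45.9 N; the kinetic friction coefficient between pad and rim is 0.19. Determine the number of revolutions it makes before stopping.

≈ 1300 revolutions

I = MR² = (40.5)(0.514)² = 10.70 kg·m².
Friction force f = μN = (0.19)(45.9) = 8.721 N at the rim; torque magnitude τ = fR = 4.483 N·m, opposing ω.
|α| = τ/I = 4.483/10.70 = 0.4189 rad/s² (deceleration).
ω² = ω₀² − 2|α|θ with ω = 0 ⇒ θ = ω₀²/(2|α|) = 8182 rad = 1302 rev.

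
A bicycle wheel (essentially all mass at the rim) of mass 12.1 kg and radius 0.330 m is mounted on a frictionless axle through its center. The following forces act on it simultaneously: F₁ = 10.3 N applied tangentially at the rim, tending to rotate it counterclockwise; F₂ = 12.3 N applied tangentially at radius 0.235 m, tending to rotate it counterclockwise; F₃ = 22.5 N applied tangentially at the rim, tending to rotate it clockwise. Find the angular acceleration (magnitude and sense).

α ≈ 0.862 rad/s², clockwise

I = MR² = (12.1)(0.330)² = 1.318 kg·m².
Taking counterclockwise as positive: τ₁ = +(10.3)(0.330) = +3.399 N·m; τ₂ = +(12.3)(0.235) = +2.890 N·m; τ₃ = −(22.5)(0.330) = −7.425 N·m.
Net torque τ = -1.136 N·m.
α = τ/I = -1.136/1.318 = -0.8617 rad/s².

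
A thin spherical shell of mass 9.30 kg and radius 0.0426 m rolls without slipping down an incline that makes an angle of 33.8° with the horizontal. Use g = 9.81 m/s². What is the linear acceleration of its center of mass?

a ≈ 3.27 m/s²

Translation along the incline: Mg sinθ − f = Ma.
Rotation about the center: fR = Iα with I = (2/3)MR². No-slip gives a = αR, so f = (I/R²)a = (2/3)M a.
Substituting: Mg sinθ = (1 + 0.6667)Ma, so a = g sinθ/(1 + 0.6667) = (9.81) sin 33.8° / 1.667 = 3.274 m/s².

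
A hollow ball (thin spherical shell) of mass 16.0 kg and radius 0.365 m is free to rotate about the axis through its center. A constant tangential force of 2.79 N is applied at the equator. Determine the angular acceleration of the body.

I = (2/3)MR² = (2/3)(16.0)(0.365)² = 1.421 kg·m².
τ = F R = (2.79)(0.365) = 1.018 N·m.
From τ = Iα: α = 1.018/1.421 = 0.7166 rad/s².

α ≈ 0.717 rad/s²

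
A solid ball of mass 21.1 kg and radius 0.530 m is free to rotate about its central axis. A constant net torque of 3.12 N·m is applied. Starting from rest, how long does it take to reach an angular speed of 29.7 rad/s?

I = (2/5)MR² = (2/5)(21.1)(0.530)² = 2.371 kg·m².
α = τ/I = 3.12/2.371 = 1.316 rad/s².
ω = αt ⇒ t = ω/α = 29.7/1.316 = 22.57 s.

t ≈ 22.6 s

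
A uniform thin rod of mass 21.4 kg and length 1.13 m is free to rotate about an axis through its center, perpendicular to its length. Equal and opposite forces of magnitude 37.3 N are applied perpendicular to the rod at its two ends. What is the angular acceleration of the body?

I = (1/12)ML² = (1/12)(21.4)(1.13)² = 2.277 kg·m².
The couple gives τ = F·(L/2) + F·(L/2) = F L = (37.3)(1.13) = 42.15 N·m.
Newton's second law for rotation, τ = Iα, gives α = τ/I = 42.15/2.277 = 18.51 rad/s².

α ≈ 18.5 rad/s²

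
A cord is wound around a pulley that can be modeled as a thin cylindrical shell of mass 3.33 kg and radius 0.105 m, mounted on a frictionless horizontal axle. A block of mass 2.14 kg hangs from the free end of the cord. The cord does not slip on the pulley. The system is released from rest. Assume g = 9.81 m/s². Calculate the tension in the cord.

T ≈ 12.8 N

I = MR² = (3.33)(0.105)² = 0.03671 kg·m².
Block: mg − T = ma. Pulley: TR = Iα. No-slip: a = αR, so T = (I/R²)a = 3.330·a.
Then mg = (m + 3.330)a, so a = (2.14)(9.81)/(2.14 + 3.330) = 3.838 m/s².
T = 3.330·a = 12.78 N.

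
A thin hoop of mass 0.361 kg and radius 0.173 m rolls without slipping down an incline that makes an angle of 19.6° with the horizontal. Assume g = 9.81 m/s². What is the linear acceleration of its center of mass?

a ≈ 1.65 m/s²

Translation along the incline: Mg sinθ − f = Ma.
Rotation about the center: fR = Iα with I = MR². No-slip gives a = αR, so f = (I/R²)a = M a.
Substituting: Mg sinθ = (1 + 1.000)Ma, so a = g sinθ/(1 + 1.000) = (9.81) sin 19.6° / 2.000 = 1.645 m/s².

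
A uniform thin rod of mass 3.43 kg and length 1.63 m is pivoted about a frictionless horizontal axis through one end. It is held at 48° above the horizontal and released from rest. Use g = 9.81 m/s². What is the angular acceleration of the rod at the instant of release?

α ≈ 6.04 rad/s²

About the pivot, I = (1/3)ML² = (1/3)(3.43)(1.63)² = 3.038 kg·m².
The weight acts at the center, a distance L/2 = 0.8150 m from the pivot; τ = Mg(L/2) cos 48° = 18.35 N·m.
α = τ/I = 18.35/3.038 = 6.041 rad/s².
(Equivalently α = (3g/(2L)) cos 48° = 6.041 rad/s².)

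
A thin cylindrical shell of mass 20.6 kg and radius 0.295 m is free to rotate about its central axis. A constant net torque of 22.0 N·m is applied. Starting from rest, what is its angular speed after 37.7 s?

ω ≈ 463 rad/s

I = MR² = (20.6)(0.295)² = 1.793 kg·m².
α = τ/I = 22.0/1.793 = 12.27 rad/s².
ω = ω₀ + αt = 0 + (12.27)(37.7) = 462.7 rad/s.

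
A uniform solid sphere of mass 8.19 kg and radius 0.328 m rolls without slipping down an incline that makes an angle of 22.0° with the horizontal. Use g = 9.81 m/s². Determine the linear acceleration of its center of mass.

Translation along the incline: Mg sinθ − f = Ma.
Rotation about the center: fR = Iα with I = (2/5)MR². No-slip gives a = αR, so f = (I/R²)a = (2/5)M a.
Substituting: Mg sinθ = (1 + 0.4000)Ma, so a = g sinθ/(1 + 0.4000) = (9.81) sin 22.0° / 1.400 = 2.625 m/s².

a ≈ 2.62 m/s²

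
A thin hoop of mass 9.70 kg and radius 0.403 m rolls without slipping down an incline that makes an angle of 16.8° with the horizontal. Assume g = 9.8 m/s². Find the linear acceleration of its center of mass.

Translation along the incline: Mg sinθ − f = Ma.
Rotation about the center: fR = Iα with I = MR². No-slip gives a = αR, so f = (I/R²)a = M a.
Substituting: Mg sinθ = (1 + 1.000)Ma, so a = g sinθ/(1 + 1.000) = (9.8) sin 16.8° / 2.000 = 1.416 m/s².

a ≈ 1.42 m/s²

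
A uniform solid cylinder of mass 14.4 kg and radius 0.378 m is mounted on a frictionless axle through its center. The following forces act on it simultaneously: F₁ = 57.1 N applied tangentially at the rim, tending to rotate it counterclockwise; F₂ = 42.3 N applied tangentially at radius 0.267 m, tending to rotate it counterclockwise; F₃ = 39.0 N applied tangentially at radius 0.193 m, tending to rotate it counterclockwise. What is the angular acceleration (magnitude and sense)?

α ≈ 39.3 rad/s², counterclockwise

I = ½MR² = (1/2)(14.4)(0.378)² = 1.029 kg·m².
Taking counterclockwise as positive: τ₁ = +(57.1)(0.378) = +21.58 N·m; τ₂ = +(42.3)(0.267) = +11.29 N·m; τ₃ = +(39.0)(0.193) = +7.527 N·m.
Net torque τ = 40.40 N·m.
α = τ/I = 40.40/1.029 = 39.28 rad/s².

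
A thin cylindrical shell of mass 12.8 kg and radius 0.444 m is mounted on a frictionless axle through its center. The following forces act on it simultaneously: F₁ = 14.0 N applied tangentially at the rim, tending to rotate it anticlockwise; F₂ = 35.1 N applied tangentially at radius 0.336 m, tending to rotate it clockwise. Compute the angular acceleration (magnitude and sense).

I = MR² = (12.8)(0.444)² = 2.523 kg·m².
Taking anticlockwise as positive: τ₁ = +(14.0)(0.444) = +6.216 N·m; τ₂ = −(35.1)(0.336) = −11.79 N·m.
Net torque τ = -5.578 N·m.
α = τ/I = -5.578/2.523 = -2.210 rad/s².

α ≈ 2.21 rad/s², clockwise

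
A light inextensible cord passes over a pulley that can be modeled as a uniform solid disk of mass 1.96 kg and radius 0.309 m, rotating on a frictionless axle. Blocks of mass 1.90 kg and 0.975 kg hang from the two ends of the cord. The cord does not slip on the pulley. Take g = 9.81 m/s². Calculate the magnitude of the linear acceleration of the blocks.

I = ½MR² = (1/2)(1.96)(0.309)² = 0.09357 kg·m².
Heavier block: m₁g − T₁ = m₁a. Lighter block: T₂ − m₂g = m₂a.
Pulley: (T₁ − T₂)R = Iα = I(a/R), so T₁ − T₂ = (I/R²)a = (1/2)M_p a = 0.9800·a.
Adding the three: (m₁ − m₂)g = (m₁ + m₂ + 0.9800)a, so a = (1.90 − 0.975)(9.81)/(1.90 + 0.975 + 0.9800) = 2.354 m/s².

a ≈ 2.35 m/s²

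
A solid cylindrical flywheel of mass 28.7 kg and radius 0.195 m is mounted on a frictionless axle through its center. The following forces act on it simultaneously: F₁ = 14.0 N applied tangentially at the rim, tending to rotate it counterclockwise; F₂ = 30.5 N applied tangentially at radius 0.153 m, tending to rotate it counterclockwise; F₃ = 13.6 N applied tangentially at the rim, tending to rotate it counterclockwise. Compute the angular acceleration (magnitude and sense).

I = ½MR² = (1/2)(28.7)(0.195)² = 0.5457 kg·m².
Taking counterclockwise as positive: τ₁ = +(14.0)(0.195) = +2.730 N·m; τ₂ = +(30.5)(0.153) = +4.667 N·m; τ₃ = +(13.6)(0.195) = +2.652 N·m.
Net torque τ = 10.05 N·m.
α = τ/I = 10.05/0.5457 = 18.42 rad/s².

α ≈ 18.4 rad/s², counterclockwise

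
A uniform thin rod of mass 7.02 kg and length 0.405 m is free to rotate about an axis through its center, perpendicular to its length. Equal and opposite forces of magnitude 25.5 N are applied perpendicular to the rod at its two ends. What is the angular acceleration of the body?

I = (1/12)ML² = (1/12)(7.02)(0.405)² = 0.09595 kg·m².
The couple gives τ = F·(L/2) + F·(L/2) = F L = (25.5)(0.405) = 10.33 N·m.
Newton's second law for rotation, τ = Iα, gives α = τ/I = 10.33/0.09595 = 107.6 rad/s².

α ≈ 108 rad/s²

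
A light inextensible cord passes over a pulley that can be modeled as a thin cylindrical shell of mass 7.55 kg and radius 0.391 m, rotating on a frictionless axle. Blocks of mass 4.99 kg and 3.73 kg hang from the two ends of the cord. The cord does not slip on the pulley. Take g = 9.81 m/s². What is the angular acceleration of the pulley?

I = MR² = (7.55)(0.391)² = 1.154 kg·m².
Heavier block: m₁g − T₁ = m₁a. Lighter block: T₂ − m₂g = m₂a.
Pulley: (T₁ − T₂)R = Iα = I(a/R), so T₁ − T₂ = (I/R²)a = 1·M_p a = 7.550·a.
Adding the three: (m₁ − m₂)g = (m₁ + m₂ + 7.550)a, so a = (4.99 − 3.73)(9.81)/(4.99 + 3.73 + 7.550) = 0.7597 m/s².
α = a/R = 0.7597/0.391 = 1.943 rad/s².

α ≈ 1.94 rad/s²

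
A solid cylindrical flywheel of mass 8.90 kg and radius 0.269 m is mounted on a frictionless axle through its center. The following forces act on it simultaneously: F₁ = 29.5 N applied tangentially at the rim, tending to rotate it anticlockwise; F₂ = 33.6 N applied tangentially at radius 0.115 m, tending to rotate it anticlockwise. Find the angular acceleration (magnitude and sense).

α ≈ 36.6 rad/s², anticlockwise

I = ½MR² = (1/2)(8.90)(0.269)² = 0.3220 kg·m².
Taking anticlockwise as positive: τ₁ = +(29.5)(0.269) = +7.936 N·m; τ₂ = +(33.6)(0.115) = +3.864 N·m.
Net torque τ = 11.80 N·m.
α = τ/I = 11.80/0.3220 = 36.64 rad/s².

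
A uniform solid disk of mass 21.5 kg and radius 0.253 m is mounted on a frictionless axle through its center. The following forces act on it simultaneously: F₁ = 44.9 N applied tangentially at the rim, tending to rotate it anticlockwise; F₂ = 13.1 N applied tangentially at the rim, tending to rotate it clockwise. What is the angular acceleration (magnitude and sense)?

α ≈ 11.7 rad/s², anticlockwise

I = ½MR² = (1/2)(21.5)(0.253)² = 0.6881 kg·m².
Taking anticlockwise as positive: τ₁ = +(44.9)(0.253) = +11.36 N·m; τ₂ = −(13.1)(0.253) = −3.314 N·m.
Net torque τ = 8.045 N·m.
α = τ/I = 8.045/0.6881 = 11.69 rad/s².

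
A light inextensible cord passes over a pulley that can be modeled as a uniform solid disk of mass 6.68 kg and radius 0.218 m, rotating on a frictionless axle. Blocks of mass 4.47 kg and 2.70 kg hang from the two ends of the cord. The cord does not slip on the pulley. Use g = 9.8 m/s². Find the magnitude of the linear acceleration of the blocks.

I = ½MR² = (1/2)(6.68)(0.218)² = 0.1587 kg·m².
Heavier block: m₁g − T₁ = m₁a. Lighter block: T₂ − m₂g = m₂a.
Pulley: (T₁ − T₂)R = Iα = I(a/R), so T₁ − T₂ = (I/R²)a = (1/2)M_p a = 3.340·a.
Adding the three: (m₁ − m₂)g = (m₁ + m₂ + 3.340)a, so a = (4.47 − 2.70)(9.8)/(4.47 + 2.70 + 3.340) = 1.650 m/s².

a ≈ 1.65 m/s²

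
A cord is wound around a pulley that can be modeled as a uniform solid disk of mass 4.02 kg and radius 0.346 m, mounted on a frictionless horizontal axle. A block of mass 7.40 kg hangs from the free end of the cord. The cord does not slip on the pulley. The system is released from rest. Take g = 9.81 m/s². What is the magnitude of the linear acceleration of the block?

I = ½MR² = (1/2)(4.02)(0.346)² = 0.2406 kg·m².
Block: mg − T = ma. Pulley: TR = Iα. No-slip: a = αR, so T = (I/R²)a = 2.010·a.
Then mg = (m + 2.010)a, so a = (7.40)(9.81)/(7.40 + 2.010) = 7.715 m/s².

a ≈ 7.71 m/s²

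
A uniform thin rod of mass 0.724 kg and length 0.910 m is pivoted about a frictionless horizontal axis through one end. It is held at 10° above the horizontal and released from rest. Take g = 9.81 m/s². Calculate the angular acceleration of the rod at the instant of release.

α ≈ 15.9 rad/s²

About the pivot, I = (1/3)ML² = (1/3)(0.724)(0.910)² = 0.1998 kg·m².
The weight acts at the center, a distance L/2 = 0.4550 m from the pivot; τ = Mg(L/2) cos 10° = 3.183 N·m.
α = τ/I = 3.183/0.1998 = 15.92 rad/s².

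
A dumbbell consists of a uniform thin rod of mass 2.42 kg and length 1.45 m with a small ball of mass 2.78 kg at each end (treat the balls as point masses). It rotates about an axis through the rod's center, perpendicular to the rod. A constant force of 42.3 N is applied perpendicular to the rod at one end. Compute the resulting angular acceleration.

I_rod = (1/12)ML² = (1/12)(2.42)(1.45)² = 0.4240 kg·m².
I_balls = 2·m·(L/2)² = 2(2.78)(0.7250)² = 2.922 kg·m².
Total I = 3.346 kg·m².
τ = F·(L/2) = (42.3)(0.725) = 30.67 N·m.
α = τ/I = 30.67/3.346 = 9.164 rad/s².

α ≈ 9.16 rad/s²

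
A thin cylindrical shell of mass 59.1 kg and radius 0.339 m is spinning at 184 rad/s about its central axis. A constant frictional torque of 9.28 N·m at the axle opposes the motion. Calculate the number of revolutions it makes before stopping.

≈ 1970 revolutions

I = MR² = (59.1)(0.339)² = 6.792 kg·m².
The net torque has magnitude 9.28 N·m, opposing ω.
|α| = τ/I = 9.280/6.792 = 1.366 rad/s² (deceleration).
ω² = ω₀² − 2|α|θ with ω = 0 ⇒ θ = ω₀²/(2|α|) = 12390 rad = 1972 rev.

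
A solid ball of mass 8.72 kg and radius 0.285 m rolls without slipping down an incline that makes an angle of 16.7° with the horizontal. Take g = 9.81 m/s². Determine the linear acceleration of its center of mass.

Translation along the incline: Mg sinθ − f = Ma.
Rotation about the center: fR = Iα with I = (2/5)MR². No-slip gives a = αR, so f = (I/R²)a = (2/5)M a.
Substituting: Mg sinθ = (1 + 0.4000)Ma, so a = g sinθ/(1 + 0.4000) = (9.81) sin 16.7° / 1.400 = 2.014 m/s².

a ≈ 2.01 m/s²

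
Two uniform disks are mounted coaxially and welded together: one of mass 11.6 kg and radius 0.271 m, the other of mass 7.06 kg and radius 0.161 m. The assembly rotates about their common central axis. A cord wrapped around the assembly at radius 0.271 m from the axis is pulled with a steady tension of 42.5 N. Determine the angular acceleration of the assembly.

I = ½M₁R₁² + ½M₂R₂² = ½(11.6)(0.271)² + ½(7.06)(0.161)² = 0.5175 kg·m².
τ = F r = (42.5)(0.271) = 11.52 N·m.
α = τ/I = 11.52/0.5175 = 22.26 rad/s².

α ≈ 22.3 rad/s²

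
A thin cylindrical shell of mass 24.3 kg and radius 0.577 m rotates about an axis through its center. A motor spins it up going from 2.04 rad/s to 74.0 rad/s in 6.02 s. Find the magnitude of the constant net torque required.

I = MR² = (24.3)(0.577)² = 8.090 kg·m².
α = Δω/Δt = (74.0 − 2.04)/6.02 = 11.95 rad/s².
τ = Iα = (8.090)(11.95) = 96.71 N·m.

τ ≈ 96.7 N·m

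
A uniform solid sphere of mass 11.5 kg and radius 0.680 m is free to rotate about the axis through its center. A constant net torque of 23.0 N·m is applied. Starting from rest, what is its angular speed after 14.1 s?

I = (2/5)MR² = (2/5)(11.5)(0.680)² = 2.127 kg·m².
α = τ/I = 23.0/2.127 = 10.81 rad/s².
ω = ω₀ + αt = 0 + (10.81)(14.1) = 152.5 rad/s.

ω ≈ 152 rad/s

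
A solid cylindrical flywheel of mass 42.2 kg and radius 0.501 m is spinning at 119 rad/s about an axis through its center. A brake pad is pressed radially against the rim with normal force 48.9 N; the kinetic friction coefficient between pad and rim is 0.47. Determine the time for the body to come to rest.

I = ½MR² = (1/2)(42.2)(0.501)² = 5.296 kg·m².
Friction force f = μN = (0.47)(48.9) = 22.98 N at the rim; torque magnitude τ = fR = 11.51 N·m, opposing ω.
|α| = τ/I = 11.51/5.296 = 2.174 rad/s² (deceleration).
0 = ω₀ − |α|t ⇒ t = ω₀/|α| = 119/2.174 = 54.73 s.

t ≈ 54.7 s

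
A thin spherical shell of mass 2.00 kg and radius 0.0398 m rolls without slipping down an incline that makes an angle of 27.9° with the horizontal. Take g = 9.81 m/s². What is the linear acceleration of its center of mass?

a ≈ 2.75 m/s²

Translation along the incline: Mg sinθ − f = Ma.
Rotation about the center: fR = Iα with I = (2/3)MR². No-slip gives a = αR, so f = (I/R²)a = (2/3)M a.
Substituting: Mg sinθ = (1 + 0.6667)Ma, so a = g sinθ/(1 + 0.6667) = (9.81) sin 27.9° / 1.667 = 2.754 m/s².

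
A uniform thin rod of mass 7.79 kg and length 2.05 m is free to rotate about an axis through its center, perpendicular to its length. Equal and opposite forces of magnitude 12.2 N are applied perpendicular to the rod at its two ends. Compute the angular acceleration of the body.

I = (1/12)ML² = (1/12)(7.79)(2.05)² = 2.728 kg·m².
The couple gives τ = F·(L/2) + F·(L/2) = F L = (12.2)(2.05) = 25.01 N·m.
Newton's second law for rotation, τ = Iα, gives α = τ/I = 25.01/2.728 = 9.167 rad/s².

α ≈ 9.17 rad/s²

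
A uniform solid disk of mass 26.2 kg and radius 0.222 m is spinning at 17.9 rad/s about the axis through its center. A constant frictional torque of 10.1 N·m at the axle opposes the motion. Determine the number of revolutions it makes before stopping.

≈ 1.63 revolutions

I = ½MR² = (1/2)(26.2)(0.222)² = 0.6456 kg·m².
The net torque has magnitude 10.1 N·m, opposing ω.
|α| = τ/I = 10.10/0.6456 = 15.64 rad/s² (deceleration).
ω² = ω₀² − 2|α|θ with ω = 0 ⇒ θ = ω₀²/(2|α|) = 10.24 rad = 1.630 rev.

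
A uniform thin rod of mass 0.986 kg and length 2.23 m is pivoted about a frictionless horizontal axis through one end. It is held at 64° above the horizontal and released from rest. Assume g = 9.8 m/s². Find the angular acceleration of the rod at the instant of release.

α ≈ 2.89 rad/s²

About the pivot, I = (1/3)ML² = (1/3)(0.986)(2.23)² = 1.634 kg·m².
The weight acts at the center, a distance L/2 = 1.115 m from the pivot; τ = Mg(L/2) cos 64° = 4.723 N·m.
α = τ/I = 4.723/1.634 = 2.890 rad/s².
(Equivalently α = (3g/(2L)) cos 64° = 2.890 rad/s².)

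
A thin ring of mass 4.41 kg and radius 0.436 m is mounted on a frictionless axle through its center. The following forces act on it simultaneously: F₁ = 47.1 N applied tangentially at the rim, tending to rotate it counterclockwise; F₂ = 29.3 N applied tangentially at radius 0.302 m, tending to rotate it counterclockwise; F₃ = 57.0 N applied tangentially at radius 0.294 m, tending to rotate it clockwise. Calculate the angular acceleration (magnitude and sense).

I = MR² = (4.41)(0.436)² = 0.8383 kg·m².
Taking counterclockwise as positive: τ₁ = +(47.1)(0.436) = +20.54 N·m; τ₂ = +(29.3)(0.302) = +8.849 N·m; τ₃ = −(57.0)(0.294) = −16.76 N·m.
Net torque τ = 12.63 N·m.
α = τ/I = 12.63/0.8383 = 15.06 rad/s².

α ≈ 15.1 rad/s², counterclockwise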